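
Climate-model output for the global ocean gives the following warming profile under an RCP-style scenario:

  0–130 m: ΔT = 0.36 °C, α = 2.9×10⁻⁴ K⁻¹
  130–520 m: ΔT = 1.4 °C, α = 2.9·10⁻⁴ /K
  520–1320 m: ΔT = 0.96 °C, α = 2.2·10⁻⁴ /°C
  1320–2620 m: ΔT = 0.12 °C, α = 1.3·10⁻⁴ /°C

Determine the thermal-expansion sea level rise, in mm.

0–130 m: 130 × 2.9×10⁻⁴ × 0.36 = 0.013572 m
2.9×10⁻⁴ × 1.4 × 390 = 0.15834 m
2.2×10⁻⁴ × 800 × 0.96 = 0.16896 m
1320–2620 m: 1300 × 0.12 × 1.3×10⁻⁴ = 0.02028 m
Δh = 0.013572 + 0.15834 + 0.16896 + 0.02028 = 0.361152 m

361 mm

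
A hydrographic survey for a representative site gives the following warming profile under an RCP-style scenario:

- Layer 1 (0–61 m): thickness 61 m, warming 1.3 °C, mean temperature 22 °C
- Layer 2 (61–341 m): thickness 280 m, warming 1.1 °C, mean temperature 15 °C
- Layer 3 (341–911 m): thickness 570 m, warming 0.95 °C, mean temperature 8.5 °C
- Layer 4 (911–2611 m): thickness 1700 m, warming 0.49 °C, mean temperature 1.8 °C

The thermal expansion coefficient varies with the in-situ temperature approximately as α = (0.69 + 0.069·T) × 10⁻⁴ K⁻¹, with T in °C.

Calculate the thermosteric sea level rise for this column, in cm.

20.8 cm

Layer 1: α = (0.69 + 0.069×22)×10⁻⁴ = 2.208×10⁻⁴ K⁻¹
Layer 2: α = (0.69 + 0.069×15)×10⁻⁴ = 1.725×10⁻⁴ K⁻¹
Layer 3: α = (0.69 + 0.069×8.5)×10⁻⁴ = 1.2765×10⁻⁴ K⁻¹
Layer 4: α = (0.69 + 0.069×1.8)×10⁻⁴ = 0.8142×10⁻⁴ K⁻¹
Layer 1: 61 × 1.3 × 2.208×10⁻⁴ = 0.01750944 m
Layer 2: 1.725×10⁻⁴ × 280 × 1.1 = 0.05313 m
341–911 m: 570 × 1.2765×10⁻⁴ × 0.95 = 0.069122475 m
911–2611 m: 0.8142×10⁻⁴ × 1700 × 0.49 = 0.06782286 m
Δh = 0.01750944 + 0.05313 + 0.069122475 + 0.06782286 = 0.207584775 m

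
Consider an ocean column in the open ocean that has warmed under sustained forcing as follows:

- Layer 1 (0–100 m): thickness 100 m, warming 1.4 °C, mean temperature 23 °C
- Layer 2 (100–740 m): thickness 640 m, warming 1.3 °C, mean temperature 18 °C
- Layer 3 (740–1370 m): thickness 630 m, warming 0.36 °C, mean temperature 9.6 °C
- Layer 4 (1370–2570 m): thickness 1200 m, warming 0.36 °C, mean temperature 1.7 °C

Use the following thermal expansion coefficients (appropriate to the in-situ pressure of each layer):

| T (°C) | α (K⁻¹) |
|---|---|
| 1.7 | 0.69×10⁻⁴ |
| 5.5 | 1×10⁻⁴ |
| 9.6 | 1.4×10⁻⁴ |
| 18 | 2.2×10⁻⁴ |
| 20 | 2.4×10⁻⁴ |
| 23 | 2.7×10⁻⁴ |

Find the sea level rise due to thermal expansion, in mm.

Δh ≈ 280 mm

Layer 1 at 23 °C → α = 2.7×10⁻⁴ K⁻¹
Layer 2 at 18 °C → α = 2.2×10⁻⁴ K⁻¹
Layer 3 at 9.6 °C → α = 1.4×10⁻⁴ K⁻¹
Layer 4 at 1.7 °C → α = 0.69×10⁻⁴ K⁻¹
Layer 1: 100 × 2.7×10⁻⁴ × 1.4 = 0.03780 m
100–740 m: 1.3 × 2.2×10⁻⁴ × 640 = 0.18304 m
740–1370 m: 0.36 × 630 × 1.4×10⁻⁴ = 0.031752 m
0.69×10⁻⁴ × 1200 × 0.36 = 0.029808 m
Δh = 0.03780 + 0.18304 + 0.031752 + 0.029808 = 0.28240 m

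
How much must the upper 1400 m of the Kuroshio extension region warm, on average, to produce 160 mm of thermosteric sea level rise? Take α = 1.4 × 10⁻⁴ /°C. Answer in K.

ΔT ≈ 0.82 K

ΔT = Δh/(αH) = 0.16 / (1.4×10⁻⁴ × 1400) ≈ 0.8163 K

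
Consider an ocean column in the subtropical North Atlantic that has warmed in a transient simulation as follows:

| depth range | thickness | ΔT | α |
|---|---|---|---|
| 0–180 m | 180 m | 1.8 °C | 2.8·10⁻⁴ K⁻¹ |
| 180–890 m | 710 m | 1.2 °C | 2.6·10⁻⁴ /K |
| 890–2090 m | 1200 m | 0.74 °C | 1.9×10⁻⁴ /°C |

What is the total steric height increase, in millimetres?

480 mm

Layer 1: 180 × 1.8 × 2.8×10⁻⁴ = 0.09072 m
710 × 2.6×10⁻⁴ × 1.2 = 0.22152 m
890–2090 m: 0.74 × 1.9×10⁻⁴ × 1200 = 0.16872 m
Δh = 0.09072 + 0.22152 + 0.16872 = 0.48096 m ≈ 480 mm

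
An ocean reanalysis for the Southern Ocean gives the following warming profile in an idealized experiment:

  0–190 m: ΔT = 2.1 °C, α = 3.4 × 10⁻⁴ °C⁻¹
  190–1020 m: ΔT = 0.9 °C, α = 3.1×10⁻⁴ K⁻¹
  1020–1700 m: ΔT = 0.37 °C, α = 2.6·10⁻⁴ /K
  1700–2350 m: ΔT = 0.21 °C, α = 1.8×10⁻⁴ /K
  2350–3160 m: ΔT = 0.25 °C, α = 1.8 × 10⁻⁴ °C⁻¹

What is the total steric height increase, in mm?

Layer 1: 190 × 3.4×10⁻⁴ × 2.1 = 0.13566 m
190–1020 m: 3.1×10⁻⁴ × 830 × 0.9 = 0.23157 m
2.6×10⁻⁴ × 0.37 × 680 = 0.065416 m
Layer 4: 0.21 × 650 × 1.8×10⁻⁴ = 0.02457 m
2350–3160 m: 810 × 1.8×10⁻⁴ × 0.25 = 0.03645 m
Δh = 0.13566 + 0.23157 + 0.065416 + 0.02457 + 0.03645 = 0.493666 m

490 mm of thermosteric rise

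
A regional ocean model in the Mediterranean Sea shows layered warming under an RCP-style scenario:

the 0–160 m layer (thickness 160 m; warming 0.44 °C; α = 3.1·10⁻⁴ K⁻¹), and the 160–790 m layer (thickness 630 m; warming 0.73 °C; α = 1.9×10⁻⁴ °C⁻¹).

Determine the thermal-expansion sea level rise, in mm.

160 × 0.44 × 3.1×10⁻⁴ = 0.021824 m
Layer 2: 0.73 × 630 × 1.9×10⁻⁴ = 0.087381 m
Δh = 0.021824 + 0.087381 = 0.109205 m

109 mm of thermosteric rise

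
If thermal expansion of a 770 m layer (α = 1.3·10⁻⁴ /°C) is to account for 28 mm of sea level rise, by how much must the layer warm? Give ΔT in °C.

ΔT = Δh/(αH) = 0.028 / (1.3×10⁻⁴ × 770) ≈ 0.2797 °C

ΔT ≈ 0.280 °C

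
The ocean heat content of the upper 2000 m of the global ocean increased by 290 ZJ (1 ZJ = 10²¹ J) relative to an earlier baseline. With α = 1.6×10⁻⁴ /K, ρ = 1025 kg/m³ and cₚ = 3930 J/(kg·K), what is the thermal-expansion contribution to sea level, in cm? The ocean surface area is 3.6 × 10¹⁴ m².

Per unit area: Q = 290×10²¹ / (3.6×10¹⁴) ≈ 8.056×10⁸ J/m²
Δh = αQ/(ρcₚ) = 1.6×10⁻⁴ × 8.056×10⁸ / (1025 × 3930) ≈ 0.031998 m

Δh ≈ 3.20 cm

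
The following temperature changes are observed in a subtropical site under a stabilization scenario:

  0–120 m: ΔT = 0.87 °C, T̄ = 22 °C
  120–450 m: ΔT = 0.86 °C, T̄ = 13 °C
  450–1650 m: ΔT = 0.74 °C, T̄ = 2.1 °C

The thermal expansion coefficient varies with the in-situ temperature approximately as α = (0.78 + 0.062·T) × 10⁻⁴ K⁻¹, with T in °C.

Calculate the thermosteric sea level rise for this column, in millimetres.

Layer 1: α = (0.78 + 0.062×22)×10⁻⁴ = 2.144×10⁻⁴ K⁻¹
Layer 2: α = (0.78 + 0.062×13)×10⁻⁴ = 1.586×10⁻⁴ K⁻¹
Layer 3: α = (0.78 + 0.062×2.1)×10⁻⁴ = 0.9102×10⁻⁴ K⁻¹
0–120 m: 120 × 0.87 × 2.144×10⁻⁴ = 0.02238336 m
0.86 × 1.586×10⁻⁴ × 330 = 0.04501068 m
Layer 3: 1200 × 0.9102×10⁻⁴ × 0.74 = 0.08082576 m
Δh = 0.02238336 + 0.04501068 + 0.08082576 = 0.1482198 m ≈ 148 mm

about 148 mm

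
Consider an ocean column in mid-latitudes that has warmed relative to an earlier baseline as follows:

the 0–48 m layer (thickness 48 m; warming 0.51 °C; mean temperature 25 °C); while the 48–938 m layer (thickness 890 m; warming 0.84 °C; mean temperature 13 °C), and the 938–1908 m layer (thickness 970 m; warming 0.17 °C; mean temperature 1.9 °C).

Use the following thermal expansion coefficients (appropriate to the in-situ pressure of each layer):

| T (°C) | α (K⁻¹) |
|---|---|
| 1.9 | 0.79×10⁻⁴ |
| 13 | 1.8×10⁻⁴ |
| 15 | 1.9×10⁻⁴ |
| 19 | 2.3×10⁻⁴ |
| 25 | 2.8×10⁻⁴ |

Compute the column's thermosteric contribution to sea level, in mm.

154 mm of thermosteric rise

Layer 1 at 25 °C → α = 2.8×10⁻⁴ K⁻¹
Layer 2 at 13 °C → α = 1.8×10⁻⁴ K⁻¹
Layer 3 at 1.9 °C → α = 0.79×10⁻⁴ K⁻¹
Layer 1: 48 × 2.8×10⁻⁴ × 0.51 = 0.0068544 m
Layer 2: 890 × 1.8×10⁻⁴ × 0.84 = 0.134568 m
970 × 0.17 × 0.79×10⁻⁴ = 0.0130271 m
Δh = 0.0068544 + 0.134568 + 0.0130271 = 0.1544495 m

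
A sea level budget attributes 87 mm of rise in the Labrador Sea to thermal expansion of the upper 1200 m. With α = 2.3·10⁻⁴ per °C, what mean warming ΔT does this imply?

ΔT = Δh/(αH) = 0.087 / (2.3×10⁻⁴ × 1200) ≈ 0.3152 °C

ΔT ≈ 0.32 °C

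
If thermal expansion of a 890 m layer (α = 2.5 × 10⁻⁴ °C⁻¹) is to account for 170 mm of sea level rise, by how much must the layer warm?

ΔT = Δh/(αH) = 0.17 / (2.5×10⁻⁴ × 890) ≈ 0.7640 °C

0.764 °C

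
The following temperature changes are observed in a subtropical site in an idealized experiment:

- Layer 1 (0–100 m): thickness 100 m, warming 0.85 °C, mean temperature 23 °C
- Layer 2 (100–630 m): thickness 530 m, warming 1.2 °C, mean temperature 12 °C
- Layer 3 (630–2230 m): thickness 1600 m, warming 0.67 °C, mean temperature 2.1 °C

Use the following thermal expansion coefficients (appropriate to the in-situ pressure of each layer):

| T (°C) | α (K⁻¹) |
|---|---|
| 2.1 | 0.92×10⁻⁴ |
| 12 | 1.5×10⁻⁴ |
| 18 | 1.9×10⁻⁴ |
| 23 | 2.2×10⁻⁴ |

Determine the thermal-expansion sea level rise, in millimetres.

Layer 1 at 23 °C → α = 2.2×10⁻⁴ K⁻¹
Layer 2 at 12 °C → α = 1.5×10⁻⁴ K⁻¹
Layer 3 at 2.1 °C → α = 0.92×10⁻⁴ K⁻¹
0.85 × 2.2×10⁻⁴ × 100 = 0.01870 m
100–630 m: 1.5×10⁻⁴ × 530 × 1.2 = 0.09540 m
630–2230 m: 0.67 × 1600 × 0.92×10⁻⁴ = 0.098624 m
Δh = 0.01870 + 0.09540 + 0.098624 = 0.212724 m ≈ 210 mm

210 mm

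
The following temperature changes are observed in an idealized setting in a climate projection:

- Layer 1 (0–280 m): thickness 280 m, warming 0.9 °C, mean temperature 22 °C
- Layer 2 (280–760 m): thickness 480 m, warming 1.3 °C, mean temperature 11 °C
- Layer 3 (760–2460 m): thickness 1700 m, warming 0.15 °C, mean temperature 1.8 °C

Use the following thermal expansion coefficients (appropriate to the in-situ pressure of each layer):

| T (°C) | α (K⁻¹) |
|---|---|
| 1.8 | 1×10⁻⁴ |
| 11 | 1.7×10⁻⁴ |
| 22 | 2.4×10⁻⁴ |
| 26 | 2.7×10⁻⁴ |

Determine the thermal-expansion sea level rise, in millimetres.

Layer 1 at 22 °C → α = 2.4×10⁻⁴ K⁻¹
Layer 2 at 11 °C → α = 1.7×10⁻⁴ K⁻¹
Layer 3 at 1.8 °C → α = 1×10⁻⁴ K⁻¹
0–280 m: 2.4×10⁻⁴ × 0.9 × 280 = 0.06048 m
480 × 1.3 × 1.7×10⁻⁴ = 0.10608 m
1700 × 0.15 × 1×10⁻⁴ = 0.02550 m
Δh = 0.06048 + 0.10608 + 0.02550 = 0.19206 m ≈ 190 mm

about 190 mm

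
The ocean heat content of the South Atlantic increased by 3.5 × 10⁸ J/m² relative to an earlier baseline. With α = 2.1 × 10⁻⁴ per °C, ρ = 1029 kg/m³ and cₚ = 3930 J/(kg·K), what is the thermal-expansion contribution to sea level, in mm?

Δh ≈ 18.2 mm

Δh = αQ/(ρcₚ) = 2.1×10⁻⁴ × 3.5×10⁸ / (1029 × 3930) ≈ 0.018175 m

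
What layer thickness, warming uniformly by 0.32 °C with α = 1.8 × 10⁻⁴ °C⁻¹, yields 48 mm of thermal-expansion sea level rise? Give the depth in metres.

830 m

H = Δh/(αΔT) = 0.048 / (1.8×10⁻⁴ × 0.32) ≈ 833.3 m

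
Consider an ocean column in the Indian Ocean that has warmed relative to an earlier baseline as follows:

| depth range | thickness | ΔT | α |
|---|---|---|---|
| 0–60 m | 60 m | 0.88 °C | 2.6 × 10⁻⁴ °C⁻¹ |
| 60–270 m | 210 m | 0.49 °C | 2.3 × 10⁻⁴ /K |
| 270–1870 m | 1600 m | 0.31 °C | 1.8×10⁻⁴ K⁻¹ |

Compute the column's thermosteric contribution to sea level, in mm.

0.88 × 2.6×10⁻⁴ × 60 = 0.013728 m
210 × 0.49 × 2.3×10⁻⁴ = 0.023667 m
Layer 3: 0.31 × 1.8×10⁻⁴ × 1600 = 0.08928 m
Δh = 0.013728 + 0.023667 + 0.08928 = 0.126675 m

127 mm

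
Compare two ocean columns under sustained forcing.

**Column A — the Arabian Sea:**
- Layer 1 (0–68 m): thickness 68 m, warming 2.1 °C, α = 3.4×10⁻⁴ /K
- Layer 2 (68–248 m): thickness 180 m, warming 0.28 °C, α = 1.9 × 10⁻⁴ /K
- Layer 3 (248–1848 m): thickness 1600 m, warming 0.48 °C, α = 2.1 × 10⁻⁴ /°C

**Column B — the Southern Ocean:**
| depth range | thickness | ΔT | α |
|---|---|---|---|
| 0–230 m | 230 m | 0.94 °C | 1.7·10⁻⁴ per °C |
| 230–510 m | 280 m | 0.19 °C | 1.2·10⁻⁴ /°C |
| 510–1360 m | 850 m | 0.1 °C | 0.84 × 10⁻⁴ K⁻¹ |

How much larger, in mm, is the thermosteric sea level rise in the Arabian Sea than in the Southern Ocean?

170 mm

A 0–68 m: 3.4×10⁻⁴ × 2.1 × 68 = 0.048552 m
A 68–248 m: 1.9×10⁻⁴ × 180 × 0.28 = 0.009576 m
A 0.48 × 2.1×10⁻⁴ × 1600 = 0.16128 m
A total: 0.219408 m
B 230 × 0.94 × 1.7×10⁻⁴ = 0.036754 m
B Layer 2: 1.2×10⁻⁴ × 280 × 0.19 = 0.006384 m
B Layer 3: 0.1 × 850 × 0.84×10⁻⁴ = 0.00714 m
B total: 0.050278 m
Difference: 0.219408 − 0.050278 = 0.16913 m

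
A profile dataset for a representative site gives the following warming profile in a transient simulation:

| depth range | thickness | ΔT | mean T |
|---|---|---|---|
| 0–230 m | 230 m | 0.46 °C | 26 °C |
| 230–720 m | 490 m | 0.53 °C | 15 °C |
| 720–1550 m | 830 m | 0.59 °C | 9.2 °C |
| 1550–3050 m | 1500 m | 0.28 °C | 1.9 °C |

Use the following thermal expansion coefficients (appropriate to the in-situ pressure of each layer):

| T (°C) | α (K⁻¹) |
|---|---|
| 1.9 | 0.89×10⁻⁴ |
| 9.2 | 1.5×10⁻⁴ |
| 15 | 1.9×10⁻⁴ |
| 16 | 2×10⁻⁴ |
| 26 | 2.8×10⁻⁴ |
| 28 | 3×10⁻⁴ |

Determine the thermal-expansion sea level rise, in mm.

Layer 1 at 26 °C → α = 2.8×10⁻⁴ K⁻¹
Layer 2 at 15 °C → α = 1.9×10⁻⁴ K⁻¹
Layer 3 at 9.2 °C → α = 1.5×10⁻⁴ K⁻¹
Layer 4 at 1.9 °C → α = 0.89×10⁻⁴ K⁻¹
Layer 1: 2.8×10⁻⁴ × 0.46 × 230 = 0.029624 m
0.53 × 490 × 1.9×10⁻⁴ = 0.049343 m
1.5×10⁻⁴ × 0.59 × 830 = 0.073455 m
Layer 4: 0.89×10⁻⁴ × 1500 × 0.28 = 0.03738 m
Δh = 0.029624 + 0.049343 + 0.073455 + 0.03738 = 0.189802 m

190 mm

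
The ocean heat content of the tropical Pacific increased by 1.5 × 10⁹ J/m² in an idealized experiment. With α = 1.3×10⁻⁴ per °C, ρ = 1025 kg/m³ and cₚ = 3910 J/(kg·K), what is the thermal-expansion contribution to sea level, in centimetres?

Δh = αQ/(ρcₚ) = 1.3×10⁻⁴ × 1.5×10⁹ / (1025 × 3910) ≈ 0.048656 m

4.9 cm of thermosteric rise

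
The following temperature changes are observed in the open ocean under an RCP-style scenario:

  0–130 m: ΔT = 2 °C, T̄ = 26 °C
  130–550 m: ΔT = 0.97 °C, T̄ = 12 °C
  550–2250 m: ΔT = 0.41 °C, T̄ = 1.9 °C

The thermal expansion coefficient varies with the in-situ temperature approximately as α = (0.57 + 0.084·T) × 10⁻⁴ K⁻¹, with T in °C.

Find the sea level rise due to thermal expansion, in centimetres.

Layer 1: α = (0.57 + 0.084×26)×10⁻⁴ = 2.754×10⁻⁴ K⁻¹
Layer 2: α = (0.57 + 0.084×12)×10⁻⁴ = 1.578×10⁻⁴ K⁻¹
Layer 3: α = (0.57 + 0.084×1.9)×10⁻⁴ = 0.7296×10⁻⁴ K⁻¹
Layer 1: 130 × 2 × 2.754×10⁻⁴ = 0.071604 m
130–550 m: 420 × 1.578×10⁻⁴ × 0.97 = 0.06428772 m
550–2250 m: 0.7296×10⁻⁴ × 1700 × 0.41 = 0.05085312 m
Δh = 0.071604 + 0.06428772 + 0.05085312 = 0.18674484 m

Δh ≈ 18.7 cm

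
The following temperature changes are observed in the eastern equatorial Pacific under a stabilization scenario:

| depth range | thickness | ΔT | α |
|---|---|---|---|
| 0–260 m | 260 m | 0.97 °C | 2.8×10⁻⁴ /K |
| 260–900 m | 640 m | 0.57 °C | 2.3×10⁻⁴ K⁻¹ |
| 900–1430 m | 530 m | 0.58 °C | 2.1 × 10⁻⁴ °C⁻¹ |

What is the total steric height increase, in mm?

220 mm of thermosteric rise

0–260 m: 2.8×10⁻⁴ × 260 × 0.97 = 0.070616 m
2.3×10⁻⁴ × 640 × 0.57 = 0.083904 m
900–1430 m: 530 × 2.1×10⁻⁴ × 0.58 = 0.064554 m
Δh = 0.070616 + 0.083904 + 0.064554 = 0.219074 m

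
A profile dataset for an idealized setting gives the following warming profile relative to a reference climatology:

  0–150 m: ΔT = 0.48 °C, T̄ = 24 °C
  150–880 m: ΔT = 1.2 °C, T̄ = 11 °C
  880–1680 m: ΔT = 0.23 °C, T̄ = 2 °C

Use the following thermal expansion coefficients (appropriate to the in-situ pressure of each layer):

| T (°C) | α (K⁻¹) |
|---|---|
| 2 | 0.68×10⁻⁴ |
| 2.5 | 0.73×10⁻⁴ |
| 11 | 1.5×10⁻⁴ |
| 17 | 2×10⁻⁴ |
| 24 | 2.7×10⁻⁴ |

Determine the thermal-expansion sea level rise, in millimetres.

Layer 1 at 24 °C → α = 2.7×10⁻⁴ K⁻¹
Layer 2 at 11 °C → α = 1.5×10⁻⁴ K⁻¹
Layer 3 at 2 °C → α = 0.68×10⁻⁴ K⁻¹
Layer 1: 150 × 2.7×10⁻⁴ × 0.48 = 0.01944 m
730 × 1.5×10⁻⁴ × 1.2 = 0.13140 m
800 × 0.23 × 0.68×10⁻⁴ = 0.012512 m
Δh = 0.01944 + 0.13140 + 0.012512 = 0.163352 m ≈ 163 mm

163 mm of thermosteric rise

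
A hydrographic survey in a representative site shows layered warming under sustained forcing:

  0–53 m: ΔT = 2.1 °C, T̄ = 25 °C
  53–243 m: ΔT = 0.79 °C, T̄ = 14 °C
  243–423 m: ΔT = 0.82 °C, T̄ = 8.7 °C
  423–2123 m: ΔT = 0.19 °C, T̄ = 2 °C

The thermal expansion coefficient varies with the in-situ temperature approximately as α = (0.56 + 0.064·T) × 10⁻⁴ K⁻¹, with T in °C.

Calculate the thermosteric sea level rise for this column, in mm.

about 84.6 mm

Layer 1: α = (0.56 + 0.064×25)×10⁻⁴ = 2.16×10⁻⁴ K⁻¹
Layer 2: α = (0.56 + 0.064×14)×10⁻⁴ = 1.456×10⁻⁴ K⁻¹
Layer 3: α = (0.56 + 0.064×8.7)×10⁻⁴ = 1.1168×10⁻⁴ K⁻¹
Layer 4: α = (0.56 + 0.064×2)×10⁻⁴ = 0.688×10⁻⁴ K⁻¹
0–53 m: 2.16×10⁻⁴ × 2.1 × 53 = 0.0240408 m
53–243 m: 190 × 1.456×10⁻⁴ × 0.79 = 0.02185456 m
243–423 m: 180 × 1.1168×10⁻⁴ × 0.82 = 0.016483968 m
423–2123 m: 1700 × 0.19 × 0.688×10⁻⁴ = 0.0222224 m
Δh = 0.0240408 + 0.02185456 + 0.016483968 + 0.0222224 = 0.084601728 m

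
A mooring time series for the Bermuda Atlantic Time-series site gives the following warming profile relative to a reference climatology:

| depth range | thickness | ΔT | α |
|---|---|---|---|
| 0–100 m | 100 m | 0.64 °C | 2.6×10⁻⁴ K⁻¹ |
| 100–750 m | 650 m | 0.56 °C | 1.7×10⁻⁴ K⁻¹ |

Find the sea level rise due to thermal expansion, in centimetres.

0–100 m: 100 × 2.6×10⁻⁴ × 0.64 = 0.01664 m
1.7×10⁻⁴ × 0.56 × 650 = 0.06188 m
Δh = 0.01664 + 0.06188 = 0.07852 m ≈ 7.85 cm

7.85 cm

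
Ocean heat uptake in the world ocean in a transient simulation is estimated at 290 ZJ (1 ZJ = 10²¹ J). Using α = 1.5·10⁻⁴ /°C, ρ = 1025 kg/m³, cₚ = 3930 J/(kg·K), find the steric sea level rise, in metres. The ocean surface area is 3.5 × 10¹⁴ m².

0.0309 m of thermosteric rise

Per unit area: Q = 290×10²¹ / (3.5×10¹⁴) ≈ 8.286×10⁸ J/m²
Δh = αQ/(ρcₚ) = 1.5×10⁻⁴ × 8.286×10⁸ / (1025 × 3930) ≈ 0.030855 m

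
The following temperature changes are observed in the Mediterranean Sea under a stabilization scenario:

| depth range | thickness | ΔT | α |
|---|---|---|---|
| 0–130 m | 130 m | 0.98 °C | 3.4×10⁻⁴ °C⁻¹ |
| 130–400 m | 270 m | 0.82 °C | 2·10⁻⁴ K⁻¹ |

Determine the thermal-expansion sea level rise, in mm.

about 88 mm

130 × 3.4×10⁻⁴ × 0.98 = 0.043316 m
Layer 2: 2×10⁻⁴ × 0.82 × 270 = 0.04428 m
Δh = 0.043316 + 0.04428 = 0.087596 m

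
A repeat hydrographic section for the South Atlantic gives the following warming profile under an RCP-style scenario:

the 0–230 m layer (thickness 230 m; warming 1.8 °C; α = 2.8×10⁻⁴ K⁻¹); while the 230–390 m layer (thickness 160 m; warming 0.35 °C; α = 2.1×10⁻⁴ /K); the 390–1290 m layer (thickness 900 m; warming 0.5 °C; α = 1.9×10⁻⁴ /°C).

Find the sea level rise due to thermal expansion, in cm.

21.3 cm

Layer 1: 1.8 × 2.8×10⁻⁴ × 230 = 0.11592 m
230–390 m: 0.35 × 2.1×10⁻⁴ × 160 = 0.01176 m
390–1290 m: 900 × 1.9×10⁻⁴ × 0.5 = 0.08550 m
Δh = 0.11592 + 0.01176 + 0.08550 = 0.21318 m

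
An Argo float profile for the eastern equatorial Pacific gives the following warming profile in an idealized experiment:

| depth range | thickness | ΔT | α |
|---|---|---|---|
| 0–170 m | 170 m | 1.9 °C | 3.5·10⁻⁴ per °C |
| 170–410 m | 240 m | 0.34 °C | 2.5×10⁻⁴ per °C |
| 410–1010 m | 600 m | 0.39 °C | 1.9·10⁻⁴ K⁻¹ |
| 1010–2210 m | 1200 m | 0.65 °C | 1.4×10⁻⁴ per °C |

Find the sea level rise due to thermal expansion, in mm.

290 mm of thermosteric rise

Layer 1: 1.9 × 3.5×10⁻⁴ × 170 = 0.11305 m
0.34 × 240 × 2.5×10⁻⁴ = 0.02040 m
410–1010 m: 0.39 × 1.9×10⁻⁴ × 600 = 0.04446 m
1010–2210 m: 1200 × 0.65 × 1.4×10⁻⁴ = 0.10920 m
Δh = 0.11305 + 0.02040 + 0.04446 + 0.10920 = 0.28711 m ≈ 290 mm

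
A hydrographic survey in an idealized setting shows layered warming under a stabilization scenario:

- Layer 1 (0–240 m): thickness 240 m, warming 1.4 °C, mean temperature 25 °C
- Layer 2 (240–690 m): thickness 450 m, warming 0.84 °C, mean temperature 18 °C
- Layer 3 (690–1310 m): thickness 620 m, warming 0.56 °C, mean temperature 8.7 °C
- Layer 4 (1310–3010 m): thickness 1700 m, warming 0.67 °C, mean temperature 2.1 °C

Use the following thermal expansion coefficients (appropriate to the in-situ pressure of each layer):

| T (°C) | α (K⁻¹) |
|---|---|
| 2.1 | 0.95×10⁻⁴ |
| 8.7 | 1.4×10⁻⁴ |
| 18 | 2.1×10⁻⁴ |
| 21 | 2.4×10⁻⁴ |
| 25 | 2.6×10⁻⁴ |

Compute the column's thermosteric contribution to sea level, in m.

Δh = 0.324 m

Layer 1 at 25 °C → α = 2.6×10⁻⁴ K⁻¹
Layer 2 at 18 °C → α = 2.1×10⁻⁴ K⁻¹
Layer 3 at 8.7 °C → α = 1.4×10⁻⁴ K⁻¹
Layer 4 at 2.1 °C → α = 0.95×10⁻⁴ K⁻¹
Layer 1: 2.6×10⁻⁴ × 240 × 1.4 = 0.08736 m
0.84 × 2.1×10⁻⁴ × 450 = 0.07938 m
0.56 × 1.4×10⁻⁴ × 620 = 0.048608 m
Layer 4: 0.67 × 0.95×10⁻⁴ × 1700 = 0.108205 m
Δh = 0.08736 + 0.07938 + 0.048608 + 0.108205 = 0.323553 m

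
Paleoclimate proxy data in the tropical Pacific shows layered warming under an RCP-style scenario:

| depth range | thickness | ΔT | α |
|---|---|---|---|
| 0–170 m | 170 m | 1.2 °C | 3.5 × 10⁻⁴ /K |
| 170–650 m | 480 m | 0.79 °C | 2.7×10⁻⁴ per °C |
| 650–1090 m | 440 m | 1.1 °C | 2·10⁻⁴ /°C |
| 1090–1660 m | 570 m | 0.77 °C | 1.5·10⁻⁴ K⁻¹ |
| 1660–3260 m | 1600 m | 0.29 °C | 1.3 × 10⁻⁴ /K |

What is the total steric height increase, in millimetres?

Δh ≈ 397 mm

0–170 m: 1.2 × 3.5×10⁻⁴ × 170 = 0.07140 m
Layer 2: 2.7×10⁻⁴ × 480 × 0.79 = 0.102384 m
440 × 2×10⁻⁴ × 1.1 = 0.09680 m
1090–1660 m: 570 × 1.5×10⁻⁴ × 0.77 = 0.065835 m
0.29 × 1600 × 1.3×10⁻⁴ = 0.06032 m
Δh = 0.07140 + 0.102384 + 0.09680 + 0.065835 + 0.06032 = 0.396739 m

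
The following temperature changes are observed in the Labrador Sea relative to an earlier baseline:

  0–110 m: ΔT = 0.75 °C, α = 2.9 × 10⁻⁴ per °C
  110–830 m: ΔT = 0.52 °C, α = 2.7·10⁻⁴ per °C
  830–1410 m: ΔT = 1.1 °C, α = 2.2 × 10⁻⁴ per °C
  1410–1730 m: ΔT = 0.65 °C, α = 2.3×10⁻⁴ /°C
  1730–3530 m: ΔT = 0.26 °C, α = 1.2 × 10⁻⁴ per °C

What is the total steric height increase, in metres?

0–110 m: 0.75 × 2.9×10⁻⁴ × 110 = 0.023925 m
Layer 2: 2.7×10⁻⁴ × 720 × 0.52 = 0.101088 m
580 × 1.1 × 2.2×10⁻⁴ = 0.14036 m
Layer 4: 0.65 × 2.3×10⁻⁴ × 320 = 0.04784 m
0.26 × 1800 × 1.2×10⁻⁴ = 0.05616 m
Δh = 0.023925 + 0.101088 + 0.14036 + 0.04784 + 0.05616 = 0.369373 m

Δh ≈ 0.37 m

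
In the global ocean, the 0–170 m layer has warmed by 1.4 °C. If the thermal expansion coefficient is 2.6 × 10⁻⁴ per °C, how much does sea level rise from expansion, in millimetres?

about 61.9 mm

Δh = αΔT·H = 2.6×10⁻⁴ × 1.4 × 170 = 0.06188 m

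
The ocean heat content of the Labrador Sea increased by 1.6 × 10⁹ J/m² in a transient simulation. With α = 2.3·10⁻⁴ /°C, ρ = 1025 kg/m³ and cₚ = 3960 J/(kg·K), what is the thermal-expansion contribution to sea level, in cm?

Δh = αQ/(ρcₚ) = 2.3×10⁻⁴ × 1.6×10⁹ / (1025 × 3960) ≈ 0.090663 m

9.07 cm of thermosteric rise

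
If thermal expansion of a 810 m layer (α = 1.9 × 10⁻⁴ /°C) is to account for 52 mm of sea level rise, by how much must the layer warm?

ΔT ≈ 0.34 °C

ΔT = Δh/(αH) = 0.052 / (1.9×10⁻⁴ × 810) ≈ 0.3379 °C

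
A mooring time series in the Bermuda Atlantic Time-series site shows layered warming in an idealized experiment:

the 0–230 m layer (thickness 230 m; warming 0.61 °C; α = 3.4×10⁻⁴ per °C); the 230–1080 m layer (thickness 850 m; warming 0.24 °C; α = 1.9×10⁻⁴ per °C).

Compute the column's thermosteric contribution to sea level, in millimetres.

86.5 mm of thermosteric rise

0–230 m: 230 × 0.61 × 3.4×10⁻⁴ = 0.047702 m
1.9×10⁻⁴ × 0.24 × 850 = 0.03876 m
Δh = 0.047702 + 0.03876 = 0.086462 m ≈ 86.5 mm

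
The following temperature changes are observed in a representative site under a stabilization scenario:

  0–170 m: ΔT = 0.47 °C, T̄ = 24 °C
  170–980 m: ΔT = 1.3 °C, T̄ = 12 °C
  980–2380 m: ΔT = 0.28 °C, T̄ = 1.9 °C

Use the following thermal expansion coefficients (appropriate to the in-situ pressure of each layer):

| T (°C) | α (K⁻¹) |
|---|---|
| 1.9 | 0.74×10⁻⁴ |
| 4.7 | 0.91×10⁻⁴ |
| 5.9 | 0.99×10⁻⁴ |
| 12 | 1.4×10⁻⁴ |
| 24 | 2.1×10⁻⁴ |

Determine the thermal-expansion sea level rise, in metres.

Layer 1 at 24 °C → α = 2.1×10⁻⁴ K⁻¹
Layer 2 at 12 °C → α = 1.4×10⁻⁴ K⁻¹
Layer 3 at 1.9 °C → α = 0.74×10⁻⁴ K⁻¹
0–170 m: 0.47 × 2.1×10⁻⁴ × 170 = 0.016779 m
170–980 m: 1.4×10⁻⁴ × 810 × 1.3 = 0.14742 m
Layer 3: 0.28 × 0.74×10⁻⁴ × 1400 = 0.029008 m
Δh = 0.016779 + 0.14742 + 0.029008 = 0.193207 m

0.193 m of thermosteric rise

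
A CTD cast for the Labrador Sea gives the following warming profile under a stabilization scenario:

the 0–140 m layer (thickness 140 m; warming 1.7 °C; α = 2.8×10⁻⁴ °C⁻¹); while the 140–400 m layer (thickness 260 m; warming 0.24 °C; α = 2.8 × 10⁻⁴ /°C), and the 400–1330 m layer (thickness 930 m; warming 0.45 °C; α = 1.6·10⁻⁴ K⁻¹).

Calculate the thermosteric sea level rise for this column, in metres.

Layer 1: 140 × 1.7 × 2.8×10⁻⁴ = 0.06664 m
Layer 2: 0.24 × 260 × 2.8×10⁻⁴ = 0.017472 m
400–1330 m: 0.45 × 1.6×10⁻⁴ × 930 = 0.06696 m
Δh = 0.06664 + 0.017472 + 0.06696 = 0.151072 m ≈ 0.151 m

about 0.151 m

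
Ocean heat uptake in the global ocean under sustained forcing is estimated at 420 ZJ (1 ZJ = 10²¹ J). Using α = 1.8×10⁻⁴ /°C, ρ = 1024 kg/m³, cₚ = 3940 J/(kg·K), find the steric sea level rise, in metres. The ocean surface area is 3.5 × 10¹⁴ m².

Per unit area: Q = 420×10²¹ / (3.5×10¹⁴) = 1.2×10⁹ J/m²
Δh = αQ/(ρcₚ) = 1.8×10⁻⁴ × 1.2×10⁹ / (1024 × 3940) ≈ 0.053537 m

0.054 m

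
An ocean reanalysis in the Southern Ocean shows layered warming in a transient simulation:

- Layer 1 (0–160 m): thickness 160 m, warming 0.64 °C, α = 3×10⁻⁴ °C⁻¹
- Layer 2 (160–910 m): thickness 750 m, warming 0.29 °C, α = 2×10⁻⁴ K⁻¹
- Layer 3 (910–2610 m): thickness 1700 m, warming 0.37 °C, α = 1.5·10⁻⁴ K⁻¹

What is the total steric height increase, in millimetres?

169 mm of thermosteric rise

3×10⁻⁴ × 160 × 0.64 = 0.03072 m
Layer 2: 0.29 × 750 × 2×10⁻⁴ = 0.04350 m
1700 × 1.5×10⁻⁴ × 0.37 = 0.09435 m
Δh = 0.03072 + 0.04350 + 0.09435 = 0.16857 m ≈ 169 mm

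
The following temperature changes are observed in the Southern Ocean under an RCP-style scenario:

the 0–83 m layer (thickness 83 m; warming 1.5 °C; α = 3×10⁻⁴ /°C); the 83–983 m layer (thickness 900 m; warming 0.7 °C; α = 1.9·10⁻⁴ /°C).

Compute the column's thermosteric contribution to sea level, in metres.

Δh = 0.157 m

0–83 m: 83 × 1.5 × 3×10⁻⁴ = 0.03735 m
Layer 2: 900 × 1.9×10⁻⁴ × 0.7 = 0.11970 m
Δh = 0.03735 + 0.11970 = 0.15705 m ≈ 0.157 m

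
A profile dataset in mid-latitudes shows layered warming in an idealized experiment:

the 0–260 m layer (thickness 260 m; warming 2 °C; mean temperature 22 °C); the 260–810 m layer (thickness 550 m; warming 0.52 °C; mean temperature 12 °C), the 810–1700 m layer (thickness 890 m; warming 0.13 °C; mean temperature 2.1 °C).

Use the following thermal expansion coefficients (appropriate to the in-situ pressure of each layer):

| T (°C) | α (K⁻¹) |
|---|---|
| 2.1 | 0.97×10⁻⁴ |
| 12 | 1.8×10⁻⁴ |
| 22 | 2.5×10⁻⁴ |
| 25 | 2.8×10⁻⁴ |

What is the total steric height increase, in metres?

about 0.193 m

Layer 1 at 22 °C → α = 2.5×10⁻⁴ K⁻¹
Layer 2 at 12 °C → α = 1.8×10⁻⁴ K⁻¹
Layer 3 at 2.1 °C → α = 0.97×10⁻⁴ K⁻¹
2.5×10⁻⁴ × 2 × 260 = 0.13000 m
0.52 × 1.8×10⁻⁴ × 550 = 0.05148 m
Layer 3: 890 × 0.13 × 0.97×10⁻⁴ = 0.0112229 m
Δh = 0.13000 + 0.05148 + 0.0112229 = 0.1927029 m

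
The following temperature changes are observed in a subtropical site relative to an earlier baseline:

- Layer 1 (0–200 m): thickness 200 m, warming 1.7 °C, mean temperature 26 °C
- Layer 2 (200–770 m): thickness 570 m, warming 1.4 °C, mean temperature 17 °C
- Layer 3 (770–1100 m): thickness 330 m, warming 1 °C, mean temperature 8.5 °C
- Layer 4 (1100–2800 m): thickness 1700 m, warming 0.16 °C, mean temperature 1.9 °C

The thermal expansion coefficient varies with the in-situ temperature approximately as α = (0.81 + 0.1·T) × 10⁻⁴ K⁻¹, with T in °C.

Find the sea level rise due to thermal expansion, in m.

Δh = 0.398 m

Layer 1: α = (0.81 + 0.1×26)×10⁻⁴ = 3.41×10⁻⁴ K⁻¹
Layer 2: α = (0.81 + 0.1×17)×10⁻⁴ = 2.51×10⁻⁴ K⁻¹
Layer 3: α = (0.81 + 0.1×8.5)×10⁻⁴ = 1.66×10⁻⁴ K⁻¹
Layer 4: α = (0.81 + 0.1×1.9)×10⁻⁴ = 1×10⁻⁴ K⁻¹
3.41×10⁻⁴ × 200 × 1.7 = 0.11594 m
2.51×10⁻⁴ × 1.4 × 570 = 0.200298 m
1.66×10⁻⁴ × 330 × 1 = 0.05478 m
Layer 4: 1×10⁻⁴ × 0.16 × 1700 = 0.02720 m
Δh = 0.11594 + 0.200298 + 0.05478 + 0.02720 = 0.398218 m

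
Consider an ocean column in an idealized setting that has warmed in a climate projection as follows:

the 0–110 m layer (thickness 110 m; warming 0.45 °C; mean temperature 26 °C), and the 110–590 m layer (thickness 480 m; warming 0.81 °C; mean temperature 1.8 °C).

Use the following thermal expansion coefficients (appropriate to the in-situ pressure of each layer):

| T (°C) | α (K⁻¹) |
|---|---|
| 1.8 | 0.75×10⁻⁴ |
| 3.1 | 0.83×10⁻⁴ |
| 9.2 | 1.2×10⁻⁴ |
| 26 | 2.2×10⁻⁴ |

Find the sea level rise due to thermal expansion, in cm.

Layer 1 at 26 °C → α = 2.2×10⁻⁴ K⁻¹
Layer 2 at 1.8 °C → α = 0.75×10⁻⁴ K⁻¹
0–110 m: 0.45 × 110 × 2.2×10⁻⁴ = 0.01089 m
110–590 m: 0.75×10⁻⁴ × 0.81 × 480 = 0.02916 m
Δh = 0.01089 + 0.02916 = 0.04005 m

4.0 cm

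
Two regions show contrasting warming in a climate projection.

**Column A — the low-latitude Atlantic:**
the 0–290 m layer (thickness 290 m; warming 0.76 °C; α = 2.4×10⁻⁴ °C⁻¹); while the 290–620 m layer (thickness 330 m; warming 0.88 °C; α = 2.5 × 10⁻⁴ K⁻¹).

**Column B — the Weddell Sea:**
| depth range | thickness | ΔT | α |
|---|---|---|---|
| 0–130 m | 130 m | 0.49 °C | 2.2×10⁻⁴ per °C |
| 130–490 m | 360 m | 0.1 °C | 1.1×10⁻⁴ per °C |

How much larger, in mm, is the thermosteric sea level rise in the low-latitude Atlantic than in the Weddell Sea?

108 mm

A Layer 1: 290 × 2.4×10⁻⁴ × 0.76 = 0.052896 m
A Layer 2: 2.5×10⁻⁴ × 0.88 × 330 = 0.07260 m
A total: 0.125496 m
B Layer 1: 2.2×10⁻⁴ × 0.49 × 130 = 0.014014 m
B 130–490 m: 0.1 × 1.1×10⁻⁴ × 360 = 0.00396 m
B total: 0.017974 m
Difference: 0.125496 − 0.017974 = 0.107522 m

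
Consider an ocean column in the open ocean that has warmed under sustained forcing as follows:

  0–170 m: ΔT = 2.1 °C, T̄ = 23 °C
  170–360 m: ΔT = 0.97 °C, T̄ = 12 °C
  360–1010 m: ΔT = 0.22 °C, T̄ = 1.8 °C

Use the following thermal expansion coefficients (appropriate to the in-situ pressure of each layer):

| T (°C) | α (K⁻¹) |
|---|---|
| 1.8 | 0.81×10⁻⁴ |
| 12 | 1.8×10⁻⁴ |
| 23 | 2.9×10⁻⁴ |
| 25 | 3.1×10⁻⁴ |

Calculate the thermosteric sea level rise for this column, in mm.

150 mm of thermosteric rise

Layer 1 at 23 °C → α = 2.9×10⁻⁴ K⁻¹
Layer 2 at 12 °C → α = 1.8×10⁻⁴ K⁻¹
Layer 3 at 1.8 °C → α = 0.81×10⁻⁴ K⁻¹
Layer 1: 2.9×10⁻⁴ × 2.1 × 170 = 0.10353 m
0.97 × 1.8×10⁻⁴ × 190 = 0.033174 m
0.22 × 0.81×10⁻⁴ × 650 = 0.011583 m
Δh = 0.10353 + 0.033174 + 0.011583 = 0.148287 m ≈ 150 mm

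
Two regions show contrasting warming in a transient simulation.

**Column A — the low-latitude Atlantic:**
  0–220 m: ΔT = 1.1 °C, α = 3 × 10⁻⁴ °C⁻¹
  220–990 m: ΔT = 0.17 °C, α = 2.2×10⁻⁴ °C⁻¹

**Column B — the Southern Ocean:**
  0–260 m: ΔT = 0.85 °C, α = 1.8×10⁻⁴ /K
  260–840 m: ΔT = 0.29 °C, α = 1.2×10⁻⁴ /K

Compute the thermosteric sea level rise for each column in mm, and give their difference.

A 3×10⁻⁴ × 220 × 1.1 = 0.07260 m
A 2.2×10⁻⁴ × 770 × 0.17 = 0.028798 m
A total: 0.101398 m
B 0.85 × 260 × 1.8×10⁻⁴ = 0.03978 m
B 580 × 0.29 × 1.2×10⁻⁴ = 0.020184 m
B total: 0.059964 m
Difference: 0.101398 − 0.059964 = 0.041434 m

A: 101 mm; B: 60.0 mm; difference 41.4 mm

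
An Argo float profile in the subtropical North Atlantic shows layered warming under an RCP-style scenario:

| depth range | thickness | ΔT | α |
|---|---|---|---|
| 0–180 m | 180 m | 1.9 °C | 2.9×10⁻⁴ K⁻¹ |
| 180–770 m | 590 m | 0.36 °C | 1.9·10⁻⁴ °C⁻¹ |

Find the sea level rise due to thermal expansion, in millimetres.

Δh ≈ 140 mm

1.9 × 180 × 2.9×10⁻⁴ = 0.09918 m
Layer 2: 590 × 1.9×10⁻⁴ × 0.36 = 0.040356 m
Δh = 0.09918 + 0.040356 = 0.139536 m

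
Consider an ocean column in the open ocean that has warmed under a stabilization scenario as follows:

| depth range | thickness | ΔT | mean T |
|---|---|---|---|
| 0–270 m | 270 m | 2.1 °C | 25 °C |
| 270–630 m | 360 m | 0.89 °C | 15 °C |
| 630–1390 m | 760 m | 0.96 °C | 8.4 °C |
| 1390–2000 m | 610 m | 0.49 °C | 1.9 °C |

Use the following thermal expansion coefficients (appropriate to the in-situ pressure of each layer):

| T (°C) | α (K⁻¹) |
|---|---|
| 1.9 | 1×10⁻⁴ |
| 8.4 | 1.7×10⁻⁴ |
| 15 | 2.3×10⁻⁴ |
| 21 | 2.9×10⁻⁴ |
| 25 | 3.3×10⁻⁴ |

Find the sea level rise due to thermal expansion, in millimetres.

Layer 1 at 25 °C → α = 3.3×10⁻⁴ K⁻¹
Layer 2 at 15 °C → α = 2.3×10⁻⁴ K⁻¹
Layer 3 at 8.4 °C → α = 1.7×10⁻⁴ K⁻¹
Layer 4 at 1.9 °C → α = 1×10⁻⁴ K⁻¹
0–270 m: 2.1 × 3.3×10⁻⁴ × 270 = 0.18711 m
0.89 × 360 × 2.3×10⁻⁴ = 0.073692 m
Layer 3: 760 × 1.7×10⁻⁴ × 0.96 = 0.124032 m
Layer 4: 610 × 0.49 × 1×10⁻⁴ = 0.02989 m
Δh = 0.18711 + 0.073692 + 0.124032 + 0.02989 = 0.414724 m

410 mm of thermosteric rise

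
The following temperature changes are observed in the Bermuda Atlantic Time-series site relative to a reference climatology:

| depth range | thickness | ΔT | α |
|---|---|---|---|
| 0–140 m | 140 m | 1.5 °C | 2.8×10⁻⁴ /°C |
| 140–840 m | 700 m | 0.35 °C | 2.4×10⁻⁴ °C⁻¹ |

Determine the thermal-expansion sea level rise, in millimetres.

140 × 2.8×10⁻⁴ × 1.5 = 0.05880 m
0.35 × 2.4×10⁻⁴ × 700 = 0.05880 m
Δh = 0.05880 + 0.05880 = 0.11760 m

Δh = 120 mm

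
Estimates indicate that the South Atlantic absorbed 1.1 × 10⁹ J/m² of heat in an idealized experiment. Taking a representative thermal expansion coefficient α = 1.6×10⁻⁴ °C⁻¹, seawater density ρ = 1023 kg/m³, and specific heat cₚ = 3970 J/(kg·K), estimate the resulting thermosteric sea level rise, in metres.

Δh = αQ/(ρcₚ) = 1.6×10⁻⁴ × 1.1×10⁹ / (1023 × 3970) ≈ 0.043336 m

0.043 m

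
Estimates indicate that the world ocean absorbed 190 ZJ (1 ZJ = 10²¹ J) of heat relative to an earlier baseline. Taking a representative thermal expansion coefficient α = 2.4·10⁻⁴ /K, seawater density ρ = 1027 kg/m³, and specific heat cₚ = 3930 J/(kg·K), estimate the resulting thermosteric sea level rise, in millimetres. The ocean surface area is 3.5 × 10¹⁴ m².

Per unit area: Q = 190×10²¹ / (3.5×10¹⁴) ≈ 5.429×10⁸ J/m²
Δh = αQ/(ρcₚ) = 2.4×10⁻⁴ × 5.429×10⁸ / (1027 × 3930) ≈ 0.032283 m

32 mm of thermosteric rise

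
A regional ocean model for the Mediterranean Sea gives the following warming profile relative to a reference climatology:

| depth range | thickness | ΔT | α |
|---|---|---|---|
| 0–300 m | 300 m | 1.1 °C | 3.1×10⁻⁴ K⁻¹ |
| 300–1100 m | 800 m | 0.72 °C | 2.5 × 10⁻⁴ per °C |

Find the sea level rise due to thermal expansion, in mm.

Layer 1: 300 × 3.1×10⁻⁴ × 1.1 = 0.10230 m
0.72 × 2.5×10⁻⁴ × 800 = 0.14400 m
Δh = 0.10230 + 0.14400 = 0.24630 m

246 mm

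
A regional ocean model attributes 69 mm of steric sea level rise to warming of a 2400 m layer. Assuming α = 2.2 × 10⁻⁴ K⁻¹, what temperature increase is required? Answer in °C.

ΔT = Δh/(αH) = 0.069 / (2.2×10⁻⁴ × 2400) ≈ 0.1307 °C

0.131 °C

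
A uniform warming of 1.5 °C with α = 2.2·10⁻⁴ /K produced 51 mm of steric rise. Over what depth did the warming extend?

150 m

H = Δh/(αΔT) = 0.051 / (2.2×10⁻⁴ × 1.5) ≈ 154.5 m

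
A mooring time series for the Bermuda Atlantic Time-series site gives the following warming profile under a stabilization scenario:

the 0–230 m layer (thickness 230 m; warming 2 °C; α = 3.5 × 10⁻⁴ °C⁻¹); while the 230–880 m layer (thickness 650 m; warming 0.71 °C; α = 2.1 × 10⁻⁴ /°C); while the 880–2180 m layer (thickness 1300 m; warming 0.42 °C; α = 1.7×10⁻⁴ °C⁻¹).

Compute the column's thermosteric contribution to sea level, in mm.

2 × 230 × 3.5×10⁻⁴ = 0.16100 m
230–880 m: 2.1×10⁻⁴ × 650 × 0.71 = 0.096915 m
Layer 3: 0.42 × 1.7×10⁻⁴ × 1300 = 0.09282 m
Δh = 0.16100 + 0.096915 + 0.09282 = 0.350735 m

350 mm of thermosteric rise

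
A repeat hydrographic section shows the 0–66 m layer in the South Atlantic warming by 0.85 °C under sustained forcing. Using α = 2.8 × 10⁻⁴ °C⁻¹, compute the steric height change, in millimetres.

Δh = αΔT·H = 2.8×10⁻⁴ × 0.85 × 66 = 0.015708 m

Δh = 15.7 mm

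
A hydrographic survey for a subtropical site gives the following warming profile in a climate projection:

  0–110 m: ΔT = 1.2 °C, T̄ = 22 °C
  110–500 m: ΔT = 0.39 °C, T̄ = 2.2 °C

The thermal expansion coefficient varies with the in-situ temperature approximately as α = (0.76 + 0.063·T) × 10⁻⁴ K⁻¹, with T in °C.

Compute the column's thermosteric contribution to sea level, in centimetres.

Layer 1: α = (0.76 + 0.063×22)×10⁻⁴ = 2.146×10⁻⁴ K⁻¹
Layer 2: α = (0.76 + 0.063×2.2)×10⁻⁴ = 0.8986×10⁻⁴ K⁻¹
0–110 m: 110 × 2.146×10⁻⁴ × 1.2 = 0.0283272 m
Layer 2: 0.8986×10⁻⁴ × 390 × 0.39 = 0.013667706 m
Δh = 0.0283272 + 0.013667706 = 0.041994906 m ≈ 4.2 cm

about 4.2 cm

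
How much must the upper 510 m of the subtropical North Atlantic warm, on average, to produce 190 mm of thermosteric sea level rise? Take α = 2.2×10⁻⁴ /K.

about 1.69 K

ΔT = Δh/(αH) = 0.19 / (2.2×10⁻⁴ × 510) ≈ 1.693 K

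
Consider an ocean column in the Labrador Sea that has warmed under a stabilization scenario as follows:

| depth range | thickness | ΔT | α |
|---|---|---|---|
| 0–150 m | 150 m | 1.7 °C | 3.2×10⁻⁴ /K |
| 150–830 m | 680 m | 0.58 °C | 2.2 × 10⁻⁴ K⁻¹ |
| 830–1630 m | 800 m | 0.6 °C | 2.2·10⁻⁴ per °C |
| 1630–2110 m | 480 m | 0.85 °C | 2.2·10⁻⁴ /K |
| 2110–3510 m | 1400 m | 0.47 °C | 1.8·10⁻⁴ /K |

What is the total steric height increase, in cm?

Δh ≈ 48 cm

0–150 m: 1.7 × 150 × 3.2×10⁻⁴ = 0.08160 m
Layer 2: 0.58 × 2.2×10⁻⁴ × 680 = 0.086768 m
0.6 × 800 × 2.2×10⁻⁴ = 0.10560 m
1630–2110 m: 0.85 × 2.2×10⁻⁴ × 480 = 0.08976 m
Layer 5: 0.47 × 1400 × 1.8×10⁻⁴ = 0.11844 m
Δh = 0.08160 + 0.086768 + 0.10560 + 0.08976 + 0.11844 = 0.482168 m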